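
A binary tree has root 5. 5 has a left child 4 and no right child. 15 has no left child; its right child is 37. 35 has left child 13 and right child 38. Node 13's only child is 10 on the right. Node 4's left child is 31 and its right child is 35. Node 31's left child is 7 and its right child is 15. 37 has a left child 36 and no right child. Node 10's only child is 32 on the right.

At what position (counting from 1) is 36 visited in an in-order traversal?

In-order visits the left subtree, then the node, then the right subtree.
At 5: go left to 4.
  At 4: go left to 31.
    At 31: go left to 7.
      7 is a leaf — visit 7.
    Visit 31.
    At 31: go right to 15.
      At 15: no left child.
      Visit 15.
      At 15: go right to 37.
        At 37: go left to 36.
          36 is a leaf — visit 36.
        Visit 37.
        At 37: no right child.
  Visit 4.
  At 4: go right to 35.
    At 35: go left to 13.
      At 13: no left child.
      Visit 13.
      At 13: go right to 10.
        At 10: no left child.
        Visit 10.
        At 10: go right to 32.
          32 is a leaf — visit 32.
    Visit 35.
    At 35: go right to 38.
      38 is a leaf — visit 38.
Visit 5.
At 5: no right child.
Full in-order sequence: 7, 31, 15, 36, 37, 4, 13, 10, 32, 35, 38, 5.

4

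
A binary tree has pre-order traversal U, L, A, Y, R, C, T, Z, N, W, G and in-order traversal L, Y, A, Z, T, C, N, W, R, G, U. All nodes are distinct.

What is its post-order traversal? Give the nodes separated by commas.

The first element of pre-order is the root; it splits in-order into left and right subtrees.
Root U: left subtree has 10 nodes {L, Y, A, Z, T, C, N, W, R, G}, right has 0 { }.
  Root L: left subtree has 0 nodes { }, right has 9 {Y, A, Z, T, C, N, W, R, G}.
    Root A: left subtree has 1 node {Y}, right has 7 {Z, T, C, N, W, R, G}.
      Root R: left subtree has 5 nodes {Z, T, C, N, W}, right has 1 {G}.
        Root C: left subtree has 2 nodes {Z, T}, right has 2 {N, W}.
          Root T: left subtree has 1 node {Z}, right has 0 { }.
          Root N: left subtree has 0 nodes { }, right has 1 {W}.

Y, Z, T, W, N, C, G, R, A, L, U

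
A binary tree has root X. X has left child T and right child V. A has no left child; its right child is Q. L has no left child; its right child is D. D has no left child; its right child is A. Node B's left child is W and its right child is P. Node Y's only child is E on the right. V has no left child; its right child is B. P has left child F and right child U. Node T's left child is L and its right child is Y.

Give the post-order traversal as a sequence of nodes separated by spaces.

Q A D L E Y T W F U P B V X

Post-order visits the left subtree, then the right subtree, then the node.
At X: go left to T.
  At T: go left to L.
    At L: no left child.
    At L: go right to D.
      At D: no left child.
      At D: go right to A.
        At A: no left child.
        At A: go right to Q.
          Q is a leaf — visit Q.
        Visit A.
      Visit D.
    Visit L.
  At T: go right to Y.
    At Y: no left child.
    At Y: go right to E.
      E is a leaf — visit E.
    Visit Y.
  Visit T.
At X: go right to V.
  At V: no left child.
  At V: go right to B.
    At B: go left to W.
      W is a leaf — visit W.
    At B: go right to P.
      At P: go left to F.
        F is a leaf — visit F.
      At P: go right to U.
        U is a leaf — visit U.
      Visit P.
    Visit B.
  Visit V.
Visit X.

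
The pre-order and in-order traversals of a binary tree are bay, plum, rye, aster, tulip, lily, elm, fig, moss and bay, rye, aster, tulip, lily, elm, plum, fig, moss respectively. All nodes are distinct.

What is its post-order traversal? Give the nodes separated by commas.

elm, lily, tulip, aster, rye, moss, fig, plum, bay

The first element of pre-order is the root; it splits in-order into left and right subtrees.
Root bay: left subtree has 0 nodes { }, right has 8 {rye, aster, tulip, lily, elm, plum, fig, moss}.
  Root plum: left subtree has 5 nodes {rye, aster, tulip, lily, elm}, right has 2 {fig, moss}.
    Root rye: left subtree has 0 nodes { }, right has 4 {aster, tulip, lily, elm}.
      Root aster: left subtree has 0 nodes { }, right has 3 {tulip, lily, elm}.
        Root tulip: left subtree has 0 nodes { }, right has 2 {lily, elm}.
          Root lily: left subtree has 0 nodes { }, right has 1 {elm}.
    Root fig: left subtree has 0 nodes { }, right has 1 {moss}.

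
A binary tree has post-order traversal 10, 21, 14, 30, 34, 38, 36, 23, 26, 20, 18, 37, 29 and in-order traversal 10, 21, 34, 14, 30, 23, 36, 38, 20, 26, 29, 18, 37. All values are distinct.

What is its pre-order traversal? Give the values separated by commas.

29, 20, 23, 34, 21, 10, 30, 14, 36, 38, 26, 37, 18

The last element of post-order is the root; it splits in-order into left and right subtrees.
Root 29: left subtree has 10 nodes {10, 21, 34, 14, 30, 23, 36, 38, 20, 26}, right has 2 {18, 37}.
  Root 20: left subtree has 8 nodes {10, 21, 34, 14, 30, 23, 36, 38}, right has 1 {26}.
    Root 23: left subtree has 5 nodes {10, 21, 34, 14, 30}, right has 2 {36, 38}.
      Root 34: left subtree has 2 nodes {10, 21}, right has 2 {14, 30}.
        Root 21: left subtree has 1 node {10}, right has 0 { }.
        Root 30: left subtree has 1 node {14}, right has 0 { }.
      Root 36: left subtree has 0 nodes { }, right has 1 {38}.
  Root 37: left subtree has 1 node {18}, right has 0 { }.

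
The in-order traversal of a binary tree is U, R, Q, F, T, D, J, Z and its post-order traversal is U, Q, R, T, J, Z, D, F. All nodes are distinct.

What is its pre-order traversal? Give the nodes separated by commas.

F, R, U, Q, D, T, Z, J

The last element of post-order is the root; it splits in-order into left and right subtrees.
Root F: left subtree has 3 nodes {U, R, Q}, right has 4 {T, D, J, Z}.
  Root R: left subtree has 1 node {U}, right has 1 {Q}.
  Root D: left subtree has 1 node {T}, right has 2 {J, Z}.
    Root Z: left subtree has 1 node {J}, right has 0 { }.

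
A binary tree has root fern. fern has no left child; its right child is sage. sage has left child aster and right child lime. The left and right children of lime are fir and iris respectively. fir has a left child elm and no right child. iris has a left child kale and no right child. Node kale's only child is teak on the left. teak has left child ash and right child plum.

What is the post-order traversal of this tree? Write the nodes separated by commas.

Post-order visits the left subtree, then the right subtree, then the node.
At fern: no left child.
At fern: go right to sage.
  At sage: go left to aster.
    aster is a leaf — visit aster.
  At sage: go right to lime.
    At lime: go left to fir.
      At fir: go left to elm.
        elm is a leaf — visit elm.
      At fir: no right child.
      Visit fir.
    At lime: go right to iris.
      At iris: go left to kale.
        At kale: go left to teak.
          At teak: go left to ash.
            ash is a leaf — visit ash.
          At teak: go right to plum.
            plum is a leaf — visit plum.
          Visit teak.
        At kale: no right child.
        Visit kale.
      At iris: no right child.
      Visit iris.
    Visit lime.
  Visit sage.
Visit fern.

aster, elm, fir, ash, plum, teak, kale, iris, lime, sage, fern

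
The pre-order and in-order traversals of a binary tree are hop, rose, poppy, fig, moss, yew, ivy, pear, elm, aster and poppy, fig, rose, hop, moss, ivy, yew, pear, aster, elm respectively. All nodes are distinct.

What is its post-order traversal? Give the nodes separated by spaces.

fig poppy rose ivy aster elm pear yew moss hop

The first element of pre-order is the root; it splits in-order into left and right subtrees.
Root hop: left subtree has 3 nodes {poppy, fig, rose}, right has 6 {moss, ivy, yew, pear, aster, elm}.
  Root rose: left subtree has 2 nodes {poppy, fig}, right has 0 { }.
    Root poppy: left subtree has 0 nodes { }, right has 1 {fig}.
  Root moss: left subtree has 0 nodes { }, right has 5 {ivy, yew, pear, aster, elm}.
    Root yew: left subtree has 1 node {ivy}, right has 3 {pear, aster, elm}.
      Root pear: left subtree has 0 nodes { }, right has 2 {aster, elm}.
        Root elm: left subtree has 1 node {aster}, right has 0 { }.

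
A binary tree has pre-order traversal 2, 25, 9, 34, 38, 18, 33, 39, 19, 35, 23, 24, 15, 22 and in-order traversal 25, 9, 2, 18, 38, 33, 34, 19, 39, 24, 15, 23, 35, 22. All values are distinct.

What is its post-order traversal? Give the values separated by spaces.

The first element of pre-order is the root; it splits in-order into left and right subtrees.
Root 2: left subtree has 2 nodes {25, 9}, right has 11 {18, 38, 33, 34, 19, 39, 24, 15, 23, 35, 22}.
  Root 25: left subtree has 0 nodes { }, right has 1 {9}.
  Root 34: left subtree has 3 nodes {18, 38, 33}, right has 7 {19, 39, 24, 15, 23, 35, 22}.
    Root 38: left subtree has 1 node {18}, right has 1 {33}.
    Root 39: left subtree has 1 node {19}, right has 5 {24, 15, 23, 35, 22}.
      Root 35: left subtree has 3 nodes {24, 15, 23}, right has 1 {22}.
        Root 23: left subtree has 2 nodes {24, 15}, right has 0 { }.
          Root 24: left subtree has 0 nodes { }, right has 1 {15}.

9 25 18 33 38 19 15 24 23 22 35 39 34 2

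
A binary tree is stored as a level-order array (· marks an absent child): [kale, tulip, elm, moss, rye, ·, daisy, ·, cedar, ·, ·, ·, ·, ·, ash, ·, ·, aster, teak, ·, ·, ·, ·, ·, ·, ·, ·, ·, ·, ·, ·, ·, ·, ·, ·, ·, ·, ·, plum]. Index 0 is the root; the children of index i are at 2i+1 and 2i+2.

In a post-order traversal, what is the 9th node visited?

daisy

Post-order visits the left subtree, then the right subtree, then the node.
At kale: go left to tulip.
  At tulip: go left to moss.
    At moss: no left child.
    At moss: go right to cedar.
      At cedar: go left to aster.
        aster is a leaf — visit aster.
      At cedar: go right to teak.
        At teak: no left child.
        At teak: go right to plum.
          plum is a leaf — visit plum.
        Visit teak.
      Visit cedar.
    Visit moss.
  At tulip: go right to rye.
    rye is a leaf — visit rye.
  Visit tulip.
At kale: go right to elm.
  At elm: no left child.
  At elm: go right to daisy.
    At daisy: no left child.
    At daisy: go right to ash.
      ash is a leaf — visit ash.
    Visit daisy.
  Visit elm.
Visit kale.
Full post-order sequence: aster, plum, teak, cedar, moss, rye, tulip, ash, daisy, elm, kale.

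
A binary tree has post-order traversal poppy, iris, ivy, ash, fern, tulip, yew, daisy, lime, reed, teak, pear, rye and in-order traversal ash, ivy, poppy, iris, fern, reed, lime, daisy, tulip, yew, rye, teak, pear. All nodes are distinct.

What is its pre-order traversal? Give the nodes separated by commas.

rye, reed, fern, ash, ivy, iris, poppy, lime, daisy, yew, tulip, pear, teak

The last element of post-order is the root; it splits in-order into left and right subtrees.
Root rye: left subtree has 10 nodes {ash, ivy, poppy, iris, fern, reed, lime, daisy, tulip, yew}, right has 2 {teak, pear}.
  Root reed: left subtree has 5 nodes {ash, ivy, poppy, iris, fern}, right has 4 {lime, daisy, tulip, yew}.
    Root fern: left subtree has 4 nodes {ash, ivy, poppy, iris}, right has 0 { }.
      Root ash: left subtree has 0 nodes { }, right has 3 {ivy, poppy, iris}.
        Root ivy: left subtree has 0 nodes { }, right has 2 {poppy, iris}.
          Root iris: left subtree has 1 node {poppy}, right has 0 { }.
    Root lime: left subtree has 0 nodes { }, right has 3 {daisy, tulip, yew}.
      Root daisy: left subtree has 0 nodes { }, right has 2 {tulip, yew}.
        Root yew: left subtree has 1 node {tulip}, right has 0 { }.
  Root pear: left subtree has 1 node {teak}, right has 0 { }.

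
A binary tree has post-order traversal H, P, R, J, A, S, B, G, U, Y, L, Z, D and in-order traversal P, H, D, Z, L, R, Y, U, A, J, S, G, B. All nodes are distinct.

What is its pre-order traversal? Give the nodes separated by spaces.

D P H Z L Y R U G S A J B

The last element of post-order is the root; it splits in-order into left and right subtrees.
Root D: left subtree has 2 nodes {P, H}, right has 10 {Z, L, R, Y, U, A, J, S, G, B}.
  Root P: left subtree has 0 nodes { }, right has 1 {H}.
  Root Z: left subtree has 0 nodes { }, right has 9 {L, R, Y, U, A, J, S, G, B}.
    Root L: left subtree has 0 nodes { }, right has 8 {R, Y, U, A, J, S, G, B}.
      Root Y: left subtree has 1 node {R}, right has 6 {U, A, J, S, G, B}.
        Root U: left subtree has 0 nodes { }, right has 5 {A, J, S, G, B}.
          Root G: left subtree has 3 nodes {A, J, S}, right has 1 {B}.
            Root S: left subtree has 2 nodes {A, J}, right has 0 { }.
              Root A: left subtree has 0 nodes { }, right has 1 {J}.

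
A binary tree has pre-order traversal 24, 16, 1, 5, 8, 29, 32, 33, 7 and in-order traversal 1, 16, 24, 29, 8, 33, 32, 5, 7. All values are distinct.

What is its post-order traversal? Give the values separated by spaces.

The first element of pre-order is the root; it splits in-order into left and right subtrees.
Root 24: left subtree has 2 nodes {1, 16}, right has 6 {29, 8, 33, 32, 5, 7}.
  Root 16: left subtree has 1 node {1}, right has 0 { }.
  Root 5: left subtree has 4 nodes {29, 8, 33, 32}, right has 1 {7}.
    Root 8: left subtree has 1 node {29}, right has 2 {33, 32}.
      Root 32: left subtree has 1 node {33}, right has 0 { }.

1 16 29 33 32 8 7 5 24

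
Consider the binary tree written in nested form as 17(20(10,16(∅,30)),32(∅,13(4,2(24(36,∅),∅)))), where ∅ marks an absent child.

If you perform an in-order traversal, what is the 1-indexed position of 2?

11

In-order visits the left subtree, then the node, then the right subtree.
At 17: go left to 20.
  At 20: go left to 10.
    10 is a leaf — visit 10.
  Visit 20.
  At 20: go right to 16.
    At 16: no left child.
    Visit 16.
    At 16: go right to 30.
      30 is a leaf — visit 30.
Visit 17.
At 17: go right to 32.
  At 32: no left child.
  Visit 32.
  At 32: go right to 13.
    At 13: go left to 4.
      4 is a leaf — visit 4.
    Visit 13.
    At 13: go right to 2.
      At 2: go left to 24.
        At 24: go left to 36.
          36 is a leaf — visit 36.
        Visit 24.
        At 24: no right child.
      Visit 2.
      At 2: no right child.
Full in-order sequence: 10, 20, 16, 30, 17, 32, 4, 13, 36, 24, 2.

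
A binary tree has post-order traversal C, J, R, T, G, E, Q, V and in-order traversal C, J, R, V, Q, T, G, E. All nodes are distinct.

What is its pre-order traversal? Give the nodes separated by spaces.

V R J C Q E G T

The last element of post-order is the root; it splits in-order into left and right subtrees.
Root V: left subtree has 3 nodes {C, J, R}, right has 4 {Q, T, G, E}.
  Root R: left subtree has 2 nodes {C, J}, right has 0 { }.
    Root J: left subtree has 1 node {C}, right has 0 { }.
  Root Q: left subtree has 0 nodes { }, right has 3 {T, G, E}.
    Root E: left subtree has 2 nodes {T, G}, right has 0 { }.
      Root G: left subtree has 1 node {T}, right has 0 { }.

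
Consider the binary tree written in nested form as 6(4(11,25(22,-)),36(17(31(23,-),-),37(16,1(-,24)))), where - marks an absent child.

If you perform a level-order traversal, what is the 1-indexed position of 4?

2

Level-order visits nodes level by level from the root, left to right within each level.
Level 0: 6
Level 1: 4, 36
Level 2: 11, 25, 17, 37
Level 3: 22, 31, 16, 1
Level 4: 23, 24
Full level-order sequence: 6, 4, 36, 11, 25, 17, 37, 22, 31, 16, 1, 23, 24.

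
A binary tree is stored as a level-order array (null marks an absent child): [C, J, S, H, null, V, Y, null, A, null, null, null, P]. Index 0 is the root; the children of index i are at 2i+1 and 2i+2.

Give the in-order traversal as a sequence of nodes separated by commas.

H, A, J, C, V, P, S, Y

In-order visits the left subtree, then the node, then the right subtree.
At C: go left to J.
  At J: go left to H.
    At H: no left child.
    Visit H.
    At H: go right to A.
      A is a leaf — visit A.
  Visit J.
  At J: no right child.
Visit C.
At C: go right to S.
  At S: go left to V.
    At V: no left child.
    Visit V.
    At V: go right to P.
      P is a leaf — visit P.
  Visit S.
  At S: go right to Y.
    Y is a leaf — visit Y.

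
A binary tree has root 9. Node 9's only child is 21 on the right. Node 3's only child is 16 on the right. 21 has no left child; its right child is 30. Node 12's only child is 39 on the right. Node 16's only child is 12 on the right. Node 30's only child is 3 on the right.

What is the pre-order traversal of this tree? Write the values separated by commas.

Pre-order visits the node, then its left subtree, then its right subtree.
Visit 9.
At 9: no left child.
At 9: go right to 21.
  Visit 21.
  At 21: no left child.
  At 21: go right to 30.
    Visit 30.
    At 30: no left child.
    At 30: go right to 3.
      Visit 3.
      At 3: no left child.
      At 3: go right to 16.
        Visit 16.
        At 16: no left child.
        At 16: go right to 12.
          Visit 12.
          At 12: no left child.
          At 12: go right to 39.
            39 is a leaf — visit 39.

9, 21, 30, 3, 16, 12, 39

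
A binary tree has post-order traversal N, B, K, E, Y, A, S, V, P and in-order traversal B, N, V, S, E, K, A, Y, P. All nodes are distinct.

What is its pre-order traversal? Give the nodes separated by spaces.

The last element of post-order is the root; it splits in-order into left and right subtrees.
Root P: left subtree has 8 nodes {B, N, V, S, E, K, A, Y}, right has 0 { }.
  Root V: left subtree has 2 nodes {B, N}, right has 5 {S, E, K, A, Y}.
    Root B: left subtree has 0 nodes { }, right has 1 {N}.
    Root S: left subtree has 0 nodes { }, right has 4 {E, K, A, Y}.
      Root A: left subtree has 2 nodes {E, K}, right has 1 {Y}.
        Root E: left subtree has 0 nodes { }, right has 1 {K}.

P V B N S A E K Y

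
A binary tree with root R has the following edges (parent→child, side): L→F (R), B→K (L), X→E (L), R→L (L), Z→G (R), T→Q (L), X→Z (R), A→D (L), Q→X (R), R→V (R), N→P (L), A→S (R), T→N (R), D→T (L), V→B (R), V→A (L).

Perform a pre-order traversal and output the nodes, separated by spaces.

Pre-order visits the node, then its left subtree, then its right subtree.
Visit R.
At R: go left to L.
  Visit L.
  At L: no left child.
  At L: go right to F.
    F is a leaf — visit F.
At R: go right to V.
  Visit V.
  At V: go left to A.
    Visit A.
    At A: go left to D.
      Visit D.
      At D: go left to T.
        Visit T.
        At T: go left to Q.
          Visit Q.
          At Q: no left child.
          At Q: go right to X.
            Visit X.
            At X: go left to E.
              E is a leaf — visit E.
            At X: go right to Z.
              Visit Z.
              At Z: no left child.
              At Z: go right to G.
                G is a leaf — visit G.
        At T: go right to N.
          Visit N.
          At N: go left to P.
            P is a leaf — visit P.
          At N: no right child.
      At D: no right child.
    At A: go right to S.
      S is a leaf — visit S.
  At V: go right to B.
    Visit B.
    At B: go left to K.
      K is a leaf — visit K.
    At B: no right child.

R L F V A D T Q X E Z G N P S B K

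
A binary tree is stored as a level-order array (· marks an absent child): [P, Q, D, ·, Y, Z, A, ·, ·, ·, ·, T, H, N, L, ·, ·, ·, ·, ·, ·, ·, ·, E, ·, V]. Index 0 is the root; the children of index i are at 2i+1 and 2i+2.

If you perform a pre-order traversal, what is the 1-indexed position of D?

Pre-order visits the node, then its left subtree, then its right subtree.
Visit P.
At P: go left to Q.
  Visit Q.
  At Q: no left child.
  At Q: go right to Y.
    Y is a leaf — visit Y.
At P: go right to D.
  Visit D.
  At D: go left to Z.
    Visit Z.
    At Z: go left to T.
      Visit T.
      At T: go left to E.
        E is a leaf — visit E.
      At T: no right child.
    At Z: go right to H.
      Visit H.
      At H: go left to V.
        V is a leaf — visit V.
      At H: no right child.
  At D: go right to A.
    Visit A.
    At A: go left to N.
      N is a leaf — visit N.
    At A: go right to L.
      L is a leaf — visit L.
Full pre-order sequence: P, Q, Y, D, Z, T, E, H, V, A, N, L.

4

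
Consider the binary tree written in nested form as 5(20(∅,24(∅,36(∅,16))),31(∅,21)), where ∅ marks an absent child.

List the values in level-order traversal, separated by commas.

5, 20, 31, 24, 21, 36, 16

Level-order visits nodes level by level from the root, left to right within each level.
Level 0: 5
Level 1: 20, 31
Level 2: 24, 21
Level 3: 36
Level 4: 16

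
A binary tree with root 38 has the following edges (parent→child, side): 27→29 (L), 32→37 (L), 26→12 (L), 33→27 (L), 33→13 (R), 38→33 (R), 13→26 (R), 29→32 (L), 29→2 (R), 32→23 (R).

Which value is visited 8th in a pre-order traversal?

Pre-order visits the node, then its left subtree, then its right subtree.
Visit 38.
At 38: no left child.
At 38: go right to 33.
  Visit 33.
  At 33: go left to 27.
    Visit 27.
    At 27: go left to 29.
      Visit 29.
      At 29: go left to 32.
        Visit 32.
        At 32: go left to 37.
          37 is a leaf — visit 37.
        At 32: go right to 23.
          23 is a leaf — visit 23.
      At 29: go right to 2.
        2 is a leaf — visit 2.
    At 27: no right child.
  At 33: go right to 13.
    Visit 13.
    At 13: no left child.
    At 13: go right to 26.
      Visit 26.
      At 26: go left to 12.
        12 is a leaf — visit 12.
      At 26: no right child.
Full pre-order sequence: 38, 33, 27, 29, 32, 37, 23, 2, 13, 26, 12.

2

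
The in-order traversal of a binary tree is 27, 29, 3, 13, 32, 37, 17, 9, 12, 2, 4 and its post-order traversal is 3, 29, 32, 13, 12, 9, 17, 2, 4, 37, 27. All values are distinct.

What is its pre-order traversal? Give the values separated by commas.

The last element of post-order is the root; it splits in-order into left and right subtrees.
Root 27: left subtree has 0 nodes { }, right has 10 {29, 3, 13, 32, 37, 17, 9, 12, 2, 4}.
  Root 37: left subtree has 4 nodes {29, 3, 13, 32}, right has 5 {17, 9, 12, 2, 4}.
    Root 13: left subtree has 2 nodes {29, 3}, right has 1 {32}.
      Root 29: left subtree has 0 nodes { }, right has 1 {3}.
    Root 4: left subtree has 4 nodes {17, 9, 12, 2}, right has 0 { }.
      Root 2: left subtree has 3 nodes {17, 9, 12}, right has 0 { }.
        Root 17: left subtree has 0 nodes { }, right has 2 {9, 12}.
          Root 9: left subtree has 0 nodes { }, right has 1 {12}.

27, 37, 13, 29, 3, 32, 4, 2, 17, 9, 12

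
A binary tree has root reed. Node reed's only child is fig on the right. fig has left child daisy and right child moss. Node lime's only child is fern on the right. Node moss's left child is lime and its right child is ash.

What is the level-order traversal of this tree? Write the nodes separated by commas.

Level-order visits nodes level by level from the root, left to right within each level.
Level 0: reed
Level 1: fig
Level 2: daisy, moss
Level 3: lime, ash
Level 4: fern

reed, fig, daisy, moss, lime, ash, fern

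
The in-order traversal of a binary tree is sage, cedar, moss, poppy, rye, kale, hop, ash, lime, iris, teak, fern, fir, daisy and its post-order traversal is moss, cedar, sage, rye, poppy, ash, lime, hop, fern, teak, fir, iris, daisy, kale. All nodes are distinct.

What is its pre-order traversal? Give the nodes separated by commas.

kale, poppy, sage, cedar, moss, rye, daisy, iris, hop, lime, ash, fir, teak, fern

The last element of post-order is the root; it splits in-order into left and right subtrees.
Root kale: left subtree has 5 nodes {sage, cedar, moss, poppy, rye}, right has 8 {hop, ash, lime, iris, teak, fern, fir, daisy}.
  Root poppy: left subtree has 3 nodes {sage, cedar, moss}, right has 1 {rye}.
    Root sage: left subtree has 0 nodes { }, right has 2 {cedar, moss}.
      Root cedar: left subtree has 0 nodes { }, right has 1 {moss}.
  Root daisy: left subtree has 7 nodes {hop, ash, lime, iris, teak, fern, fir}, right has 0 { }.
    Root iris: left subtree has 3 nodes {hop, ash, lime}, right has 3 {teak, fern, fir}.
      Root hop: left subtree has 0 nodes { }, right has 2 {ash, lime}.
        Root lime: left subtree has 1 node {ash}, right has 0 { }.
      Root fir: left subtree has 2 nodes {teak, fern}, right has 0 { }.
        Root teak: left subtree has 0 nodes { }, right has 1 {fern}.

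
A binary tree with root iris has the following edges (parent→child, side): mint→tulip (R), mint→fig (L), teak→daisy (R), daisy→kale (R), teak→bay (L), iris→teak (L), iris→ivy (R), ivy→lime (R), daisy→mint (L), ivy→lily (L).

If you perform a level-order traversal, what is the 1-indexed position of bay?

Level-order visits nodes level by level from the root, left to right within each level.
Level 0: iris
Level 1: teak, ivy
Level 2: bay, daisy, lily, lime
Level 3: mint, kale
Level 4: fig, tulip
Full level-order sequence: iris, teak, ivy, bay, daisy, lily, lime, mint, kale, fig, tulip.

4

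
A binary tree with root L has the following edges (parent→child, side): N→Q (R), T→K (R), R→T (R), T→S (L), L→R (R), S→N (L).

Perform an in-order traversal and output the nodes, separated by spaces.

In-order visits the left subtree, then the node, then the right subtree.
At L: no left child.
Visit L.
At L: go right to R.
  At R: no left child.
  Visit R.
  At R: go right to T.
    At T: go left to S.
      At S: go left to N.
        At N: no left child.
        Visit N.
        At N: go right to Q.
          Q is a leaf — visit Q.
      Visit S.
      At S: no right child.
    Visit T.
    At T: go right to K.
      K is a leaf — visit K.

L R N Q S T K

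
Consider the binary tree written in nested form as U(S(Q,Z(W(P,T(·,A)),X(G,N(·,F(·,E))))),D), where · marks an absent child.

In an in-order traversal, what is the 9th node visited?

In-order visits the left subtree, then the node, then the right subtree.
At U: go left to S.
  At S: go left to Q.
    Q is a leaf — visit Q.
  Visit S.
  At S: go right to Z.
    At Z: go left to W.
      At W: go left to P.
        P is a leaf — visit P.
      Visit W.
      At W: go right to T.
        At T: no left child.
        Visit T.
        At T: go right to A.
          A is a leaf — visit A.
    Visit Z.
    At Z: go right to X.
      At X: go left to G.
        G is a leaf — visit G.
      Visit X.
      At X: go right to N.
        At N: no left child.
        Visit N.
        At N: go right to F.
          At F: no left child.
          Visit F.
          At F: go right to E.
            E is a leaf — visit E.
Visit U.
At U: go right to D.
  D is a leaf — visit D.
Full in-order sequence: Q, S, P, W, T, A, Z, G, X, N, F, E, U, D.

X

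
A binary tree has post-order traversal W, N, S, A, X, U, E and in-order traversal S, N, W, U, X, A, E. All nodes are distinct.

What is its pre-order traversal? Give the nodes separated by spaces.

The last element of post-order is the root; it splits in-order into left and right subtrees.
Root E: left subtree has 6 nodes {S, N, W, U, X, A}, right has 0 { }.
  Root U: left subtree has 3 nodes {S, N, W}, right has 2 {X, A}.
    Root S: left subtree has 0 nodes { }, right has 2 {N, W}.
      Root N: left subtree has 0 nodes { }, right has 1 {W}.
    Root X: left subtree has 0 nodes { }, right has 1 {A}.

E U S N W X A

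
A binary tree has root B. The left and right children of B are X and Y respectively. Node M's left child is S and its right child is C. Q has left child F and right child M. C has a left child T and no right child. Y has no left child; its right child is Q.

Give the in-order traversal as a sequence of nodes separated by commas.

X, B, Y, F, Q, S, M, T, C

In-order visits the left subtree, then the node, then the right subtree.
At B: go left to X.
  X is a leaf — visit X.
Visit B.
At B: go right to Y.
  At Y: no left child.
  Visit Y.
  At Y: go right to Q.
    At Q: go left to F.
      F is a leaf — visit F.
    Visit Q.
    At Q: go right to M.
      At M: go left to S.
        S is a leaf — visit S.
      Visit M.
      At M: go right to C.
        At C: go left to T.
          T is a leaf — visit T.
        Visit C.
        At C: no right child.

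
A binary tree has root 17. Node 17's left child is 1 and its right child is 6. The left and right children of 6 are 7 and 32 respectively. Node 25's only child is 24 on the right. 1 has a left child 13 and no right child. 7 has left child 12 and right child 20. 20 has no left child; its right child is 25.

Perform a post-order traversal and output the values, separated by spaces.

Post-order visits the left subtree, then the right subtree, then the node.
At 17: go left to 1.
  At 1: go left to 13.
    13 is a leaf — visit 13.
  At 1: no right child.
  Visit 1.
At 17: go right to 6.
  At 6: go left to 7.
    At 7: go left to 12.
      12 is a leaf — visit 12.
    At 7: go right to 20.
      At 20: no left child.
      At 20: go right to 25.
        At 25: no left child.
        At 25: go right to 24.
          24 is a leaf — visit 24.
        Visit 25.
      Visit 20.
    Visit 7.
  At 6: go right to 32.
    32 is a leaf — visit 32.
  Visit 6.
Visit 17.

13 1 12 24 25 20 7 32 6 17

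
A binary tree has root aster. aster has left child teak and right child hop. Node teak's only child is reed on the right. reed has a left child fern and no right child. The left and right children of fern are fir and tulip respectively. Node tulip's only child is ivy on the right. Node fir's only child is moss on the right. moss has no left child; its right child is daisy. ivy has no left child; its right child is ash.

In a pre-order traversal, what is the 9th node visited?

Pre-order visits the node, then its left subtree, then its right subtree.
Visit aster.
At aster: go left to teak.
  Visit teak.
  At teak: no left child.
  At teak: go right to reed.
    Visit reed.
    At reed: go left to fern.
      Visit fern.
      At fern: go left to fir.
        Visit fir.
        At fir: no left child.
        At fir: go right to moss.
          Visit moss.
          At moss: no left child.
          At moss: go right to daisy.
            daisy is a leaf — visit daisy.
      At fern: go right to tulip.
        Visit tulip.
        At tulip: no left child.
        At tulip: go right to ivy.
          Visit ivy.
          At ivy: no left child.
          At ivy: go right to ash.
            ash is a leaf — visit ash.
    At reed: no right child.
At aster: go right to hop.
  hop is a leaf — visit hop.
Full pre-order sequence: aster, teak, reed, fern, fir, moss, daisy, tulip, ivy, ash, hop.

ivy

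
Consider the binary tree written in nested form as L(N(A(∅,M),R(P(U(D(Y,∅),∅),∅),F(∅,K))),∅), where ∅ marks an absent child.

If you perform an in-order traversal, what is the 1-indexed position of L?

11

In-order visits the left subtree, then the node, then the right subtree.
At L: go left to N.
  At N: go left to A.
    At A: no left child.
    Visit A.
    At A: go right to M.
      M is a leaf — visit M.
  Visit N.
  At N: go right to R.
    At R: go left to P.
      At P: go left to U.
        At U: go left to D.
          At D: go left to Y.
            Y is a leaf — visit Y.
          Visit D.
          At D: no right child.
        Visit U.
        At U: no right child.
      Visit P.
      At P: no right child.
    Visit R.
    At R: go right to F.
      At F: no left child.
      Visit F.
      At F: go right to K.
        K is a leaf — visit K.
Visit L.
At L: no right child.
Full in-order sequence: A, M, N, Y, D, U, P, R, F, K, L.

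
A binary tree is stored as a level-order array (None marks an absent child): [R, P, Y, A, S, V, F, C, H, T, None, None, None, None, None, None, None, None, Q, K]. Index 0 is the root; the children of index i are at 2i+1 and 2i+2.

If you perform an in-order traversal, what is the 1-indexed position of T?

7

In-order visits the left subtree, then the node, then the right subtree.
At R: go left to P.
  At P: go left to A.
    At A: go left to C.
      C is a leaf — visit C.
    Visit A.
    At A: go right to H.
      At H: no left child.
      Visit H.
      At H: go right to Q.
        Q is a leaf — visit Q.
  Visit P.
  At P: go right to S.
    At S: go left to T.
      At T: go left to K.
        K is a leaf — visit K.
      Visit T.
      At T: no right child.
    Visit S.
    At S: no right child.
Visit R.
At R: go right to Y.
  At Y: go left to V.
    V is a leaf — visit V.
  Visit Y.
  At Y: go right to F.
    F is a leaf — visit F.
Full in-order sequence: C, A, H, Q, P, K, T, S, R, V, Y, F.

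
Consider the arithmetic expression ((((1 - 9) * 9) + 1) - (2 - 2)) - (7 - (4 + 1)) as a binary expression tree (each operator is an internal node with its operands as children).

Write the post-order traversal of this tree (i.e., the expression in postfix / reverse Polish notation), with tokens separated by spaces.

1 9 - 9 * 1 + 2 2 - - 7 4 1 + - -

Post-order on an expression tree gives postfix notation: for each operator, emit left operand, right operand, then the operator.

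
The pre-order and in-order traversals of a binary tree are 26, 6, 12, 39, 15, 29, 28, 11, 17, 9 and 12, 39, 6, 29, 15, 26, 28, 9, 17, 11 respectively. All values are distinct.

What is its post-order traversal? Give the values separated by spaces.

39 12 29 15 6 9 17 11 28 26

The first element of pre-order is the root; it splits in-order into left and right subtrees.
Root 26: left subtree has 5 nodes {12, 39, 6, 29, 15}, right has 4 {28, 9, 17, 11}.
  Root 6: left subtree has 2 nodes {12, 39}, right has 2 {29, 15}.
    Root 12: left subtree has 0 nodes { }, right has 1 {39}.
    Root 15: left subtree has 1 node {29}, right has 0 { }.
  Root 28: left subtree has 0 nodes { }, right has 3 {9, 17, 11}.
    Root 11: left subtree has 2 nodes {9, 17}, right has 0 { }.
      Root 17: left subtree has 1 node {9}, right has 0 { }.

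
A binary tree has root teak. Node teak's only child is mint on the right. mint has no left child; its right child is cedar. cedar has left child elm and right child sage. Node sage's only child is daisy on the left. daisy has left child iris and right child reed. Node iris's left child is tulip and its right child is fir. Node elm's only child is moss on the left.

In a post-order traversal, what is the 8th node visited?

sage

Post-order visits the left subtree, then the right subtree, then the node.
At teak: no left child.
At teak: go right to mint.
  At mint: no left child.
  At mint: go right to cedar.
    At cedar: go left to elm.
      At elm: go left to moss.
        moss is a leaf — visit moss.
      At elm: no right child.
      Visit elm.
    At cedar: go right to sage.
      At sage: go left to daisy.
        At daisy: go left to iris.
          At iris: go left to tulip.
            tulip is a leaf — visit tulip.
          At iris: go right to fir.
            fir is a leaf — visit fir.
          Visit iris.
        At daisy: go right to reed.
          reed is a leaf — visit reed.
        Visit daisy.
      At sage: no right child.
      Visit sage.
    Visit cedar.
  Visit mint.
Visit teak.
Full post-order sequence: moss, elm, tulip, fir, iris, reed, daisy, sage, cedar, mint, teak.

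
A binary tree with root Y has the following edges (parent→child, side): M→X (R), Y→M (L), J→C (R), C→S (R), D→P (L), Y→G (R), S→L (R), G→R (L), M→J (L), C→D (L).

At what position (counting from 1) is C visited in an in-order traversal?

In-order visits the left subtree, then the node, then the right subtree.
At Y: go left to M.
  At M: go left to J.
    At J: no left child.
    Visit J.
    At J: go right to C.
      At C: go left to D.
        At D: go left to P.
          P is a leaf — visit P.
        Visit D.
        At D: no right child.
      Visit C.
      At C: go right to S.
        At S: no left child.
        Visit S.
        At S: go right to L.
          L is a leaf — visit L.
  Visit M.
  At M: go right to X.
    X is a leaf — visit X.
Visit Y.
At Y: go right to G.
  At G: go left to R.
    R is a leaf — visit R.
  Visit G.
  At G: no right child.
Full in-order sequence: J, P, D, C, S, L, M, X, Y, R, G.

4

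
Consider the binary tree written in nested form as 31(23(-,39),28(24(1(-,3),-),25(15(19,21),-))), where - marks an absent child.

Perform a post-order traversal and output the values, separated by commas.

39, 23, 3, 1, 24, 19, 21, 15, 25, 28, 31

Post-order visits the left subtree, then the right subtree, then the node.
At 31: go left to 23.
  At 23: no left child.
  At 23: go right to 39.
    39 is a leaf — visit 39.
  Visit 23.
At 31: go right to 28.
  At 28: go left to 24.
    At 24: go left to 1.
      At 1: no left child.
      At 1: go right to 3.
        3 is a leaf — visit 3.
      Visit 1.
    At 24: no right child.
    Visit 24.
  At 28: go right to 25.
    At 25: go left to 15.
      At 15: go left to 19.
        19 is a leaf — visit 19.
      At 15: go right to 21.
        21 is a leaf — visit 21.
      Visit 15.
    At 25: no right child.
    Visit 25.
  Visit 28.
Visit 31.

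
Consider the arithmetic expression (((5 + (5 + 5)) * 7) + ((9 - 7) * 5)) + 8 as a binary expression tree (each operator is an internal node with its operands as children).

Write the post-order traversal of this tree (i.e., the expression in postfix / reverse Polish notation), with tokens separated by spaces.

5 5 5 + + 7 * 9 7 - 5 * + 8 +

Post-order on an expression tree gives postfix notation: for each operator, emit left operand, right operand, then the operator.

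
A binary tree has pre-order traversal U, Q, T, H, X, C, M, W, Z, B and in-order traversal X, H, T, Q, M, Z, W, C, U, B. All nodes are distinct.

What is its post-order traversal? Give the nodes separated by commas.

The first element of pre-order is the root; it splits in-order into left and right subtrees.
Root U: left subtree has 8 nodes {X, H, T, Q, M, Z, W, C}, right has 1 {B}.
  Root Q: left subtree has 3 nodes {X, H, T}, right has 4 {M, Z, W, C}.
    Root T: left subtree has 2 nodes {X, H}, right has 0 { }.
      Root H: left subtree has 1 node {X}, right has 0 { }.
    Root C: left subtree has 3 nodes {M, Z, W}, right has 0 { }.
      Root M: left subtree has 0 nodes { }, right has 2 {Z, W}.
        Root W: left subtree has 1 node {Z}, right has 0 { }.

X, H, T, Z, W, M, C, Q, B, U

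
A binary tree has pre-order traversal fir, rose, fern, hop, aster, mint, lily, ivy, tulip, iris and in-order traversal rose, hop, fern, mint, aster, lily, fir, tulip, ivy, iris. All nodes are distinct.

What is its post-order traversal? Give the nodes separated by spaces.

The first element of pre-order is the root; it splits in-order into left and right subtrees.
Root fir: left subtree has 6 nodes {rose, hop, fern, mint, aster, lily}, right has 3 {tulip, ivy, iris}.
  Root rose: left subtree has 0 nodes { }, right has 5 {hop, fern, mint, aster, lily}.
    Root fern: left subtree has 1 node {hop}, right has 3 {mint, aster, lily}.
      Root aster: left subtree has 1 node {mint}, right has 1 {lily}.
  Root ivy: left subtree has 1 node {tulip}, right has 1 {iris}.

hop mint lily aster fern rose tulip iris ivy fir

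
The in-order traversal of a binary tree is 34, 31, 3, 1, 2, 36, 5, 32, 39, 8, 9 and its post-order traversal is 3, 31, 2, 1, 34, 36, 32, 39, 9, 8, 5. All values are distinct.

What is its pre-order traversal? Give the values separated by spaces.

5 36 34 1 31 3 2 8 39 32 9

The last element of post-order is the root; it splits in-order into left and right subtrees.
Root 5: left subtree has 6 nodes {34, 31, 3, 1, 2, 36}, right has 4 {32, 39, 8, 9}.
  Root 36: left subtree has 5 nodes {34, 31, 3, 1, 2}, right has 0 { }.
    Root 34: left subtree has 0 nodes { }, right has 4 {31, 3, 1, 2}.
      Root 1: left subtree has 2 nodes {31, 3}, right has 1 {2}.
        Root 31: left subtree has 0 nodes { }, right has 1 {3}.
  Root 8: left subtree has 2 nodes {32, 39}, right has 1 {9}.
    Root 39: left subtree has 1 node {32}, right has 0 { }.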